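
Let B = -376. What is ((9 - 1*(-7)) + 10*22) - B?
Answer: 612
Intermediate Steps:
((9 - 1*(-7)) + 10*22) - B = ((9 - 1*(-7)) + 10*22) - 1*(-376) = ((9 + 7) + 220) + 376 = (16 + 220) + 376 = 236 + 376 = 612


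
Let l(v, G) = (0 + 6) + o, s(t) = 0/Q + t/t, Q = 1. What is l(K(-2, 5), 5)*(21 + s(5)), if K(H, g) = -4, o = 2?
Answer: 176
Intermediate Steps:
s(t) = 1 (s(t) = 0/1 + t/t = 0*1 + 1 = 0 + 1 = 1)
l(v, G) = 8 (l(v, G) = (0 + 6) + 2 = 6 + 2 = 8)
l(K(-2, 5), 5)*(21 + s(5)) = 8*(21 + 1) = 8*22 = 176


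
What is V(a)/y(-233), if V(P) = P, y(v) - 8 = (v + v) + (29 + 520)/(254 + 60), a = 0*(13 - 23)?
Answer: 0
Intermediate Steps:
a = 0 (a = 0*(-10) = 0)
y(v) = 3061/314 + 2*v (y(v) = 8 + ((v + v) + (29 + 520)/(254 + 60)) = 8 + (2*v + 549/314) = 8 + (549/314 + 2*v) = 3061/314 + 2*v)
V(a)/y(-233) = 0/(3061/314 + 2*(-233)) = 0/(3061/314 - 466) = 0/(-143263/314) = 0*(-314/143263) = 0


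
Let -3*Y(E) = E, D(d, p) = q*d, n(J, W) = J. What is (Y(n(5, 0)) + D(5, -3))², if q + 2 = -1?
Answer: 2500/9 ≈ 277.78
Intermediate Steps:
q = -3 (q = -2 - 1 = -3)
D(d, p) = -3*d
Y(E) = -E/3
(Y(n(5, 0)) + D(5, -3))² = (-⅓*5 - 3*5)² = (-5/3 - 15)² = (-50/3)² = 2500/9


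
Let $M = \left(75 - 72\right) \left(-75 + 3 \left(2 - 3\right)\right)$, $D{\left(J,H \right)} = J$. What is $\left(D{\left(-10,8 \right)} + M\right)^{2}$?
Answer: $59536$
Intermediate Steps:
$M = -234$ ($M = 3 \left(-75 + 3 \left(-1\right)\right) = 3 \left(-75 - 3\right) = 3 \left(-78\right) = -234$)
$\left(D{\left(-10,8 \right)} + M\right)^{2} = \left(-10 - 234\right)^{2} = \left(-244\right)^{2} = 59536$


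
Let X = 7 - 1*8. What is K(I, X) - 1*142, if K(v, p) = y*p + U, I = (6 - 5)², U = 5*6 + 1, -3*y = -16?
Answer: -349/3 ≈ -116.33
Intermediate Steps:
y = 16/3 (y = -⅓*(-16) = 16/3 ≈ 5.3333)
X = -1 (X = 7 - 8 = -1)
U = 31 (U = 30 + 1 = 31)
I = 1 (I = 1² = 1)
K(v, p) = 31 + 16*p/3 (K(v, p) = 16*p/3 + 31 = 31 + 16*p/3)
K(I, X) - 1*142 = (31 + (16/3)*(-1)) - 1*142 = (31 - 16/3) - 142 = 77/3 - 142 = -349/3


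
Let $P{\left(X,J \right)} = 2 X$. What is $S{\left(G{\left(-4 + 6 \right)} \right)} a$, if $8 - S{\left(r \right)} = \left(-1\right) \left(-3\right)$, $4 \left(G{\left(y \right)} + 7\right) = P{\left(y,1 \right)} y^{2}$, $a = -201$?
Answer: $-1005$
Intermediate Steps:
$G{\left(y \right)} = -7 + \frac{y^{3}}{2}$ ($G{\left(y \right)} = -7 + \frac{2 y y^{2}}{4} = -7 + \frac{2 y^{3}}{4} = -7 + \frac{y^{3}}{2}$)
$S{\left(r \right)} = 5$ ($S{\left(r \right)} = 8 - \left(-1\right) \left(-3\right) = 8 - 3 = 5$)
$S{\left(G{\left(-4 + 6 \right)} \right)} a = 5 \left(-201\right) = -1005$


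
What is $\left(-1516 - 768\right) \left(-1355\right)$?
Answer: $3094820$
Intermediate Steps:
$\left(-1516 - 768\right) \left(-1355\right) = \left(-2284\right) \left(-1355\right) = 3094820$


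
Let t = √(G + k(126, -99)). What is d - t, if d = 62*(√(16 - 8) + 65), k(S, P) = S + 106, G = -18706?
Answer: 4030 + 124*√2 - I*√18474 ≈ 4205.4 - 135.92*I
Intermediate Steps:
k(S, P) = 106 + S
t = I*√18474 (t = √(-18706 + (106 + 126)) = √(-18706 + 232) = √(-18474) = I*√18474 ≈ 135.92*I)
d = 4030 + 124*√2 (d = 62*(√8 + 65) = 62*(2*√2 + 65) = 62*(65 + 2*√2) = 4030 + 124*√2 ≈ 4205.4)
d - t = (4030 + 124*√2) - I*√18474 = 4030 + 124*√2 - I*√18474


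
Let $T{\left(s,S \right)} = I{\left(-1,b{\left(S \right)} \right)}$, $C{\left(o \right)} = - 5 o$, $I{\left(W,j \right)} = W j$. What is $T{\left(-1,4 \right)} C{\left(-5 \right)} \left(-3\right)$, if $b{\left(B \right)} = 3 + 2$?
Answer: $375$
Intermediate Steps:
$b{\left(B \right)} = 5$
$T{\left(s,S \right)} = -5$ ($T{\left(s,S \right)} = \left(-1\right) 5 = -5$)
$T{\left(-1,4 \right)} C{\left(-5 \right)} \left(-3\right) = - 5 \left(\left(-5\right) \left(-5\right)\right) \left(-3\right) = \left(-5\right) 25 \left(-3\right) = \left(-125\right) \left(-3\right) = 375$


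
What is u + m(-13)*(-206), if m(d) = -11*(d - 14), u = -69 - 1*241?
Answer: -61492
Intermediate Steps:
u = -310 (u = -69 - 241 = -310)
m(d) = 154 - 11*d (m(d) = -11*(-14 + d) = 154 - 11*d)
u + m(-13)*(-206) = -310 + (154 - 11*(-13))*(-206) = -310 + (154 + 143)*(-206) = -310 + 297*(-206) = -310 - 61182 = -61492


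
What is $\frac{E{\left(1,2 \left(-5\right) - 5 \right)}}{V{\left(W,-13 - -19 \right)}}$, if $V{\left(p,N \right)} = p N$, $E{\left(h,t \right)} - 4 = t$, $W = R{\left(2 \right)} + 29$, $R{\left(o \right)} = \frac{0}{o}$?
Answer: $- \frac{11}{174} \approx -0.063218$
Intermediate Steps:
$R{\left(o \right)} = 0$
$W = 29$ ($W = 0 + 29 = 29$)
$E{\left(h,t \right)} = 4 + t$
$V{\left(p,N \right)} = N p$
$\frac{E{\left(1,2 \left(-5\right) - 5 \right)}}{V{\left(W,-13 - -19 \right)}} = \frac{4 + \left(2 \left(-5\right) - 5\right)}{\left(-13 - -19\right) 29} = \frac{4 - 15}{\left(-13 + 19\right) 29} = \frac{4 - 15}{6 \cdot 29} = \frac{1}{174} \left(-11\right) = - \frac{11}{174}$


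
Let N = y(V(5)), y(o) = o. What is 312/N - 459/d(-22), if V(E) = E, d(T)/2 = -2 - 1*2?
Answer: 4791/40 ≈ 119.78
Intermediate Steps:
d(T) = -8 (d(T) = 2*(-2 - 1*2) = 2*(-2 - 2) = 2*(-4) = -8)
N = 5
312/N - 459/d(-22) = 312/5 - 459/(-8) = 312*(⅕) - 459*(-⅛) = 312/5 + 459/8 = 4791/40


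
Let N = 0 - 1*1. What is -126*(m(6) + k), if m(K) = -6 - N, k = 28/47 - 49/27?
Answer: 110488/141 ≈ 783.60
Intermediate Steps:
k = -1547/1269 (k = 28*(1/47) - 49*1/27 = 28/47 - 49/27 = -1547/1269 ≈ -1.2191)
N = -1 (N = 0 - 1 = -1)
m(K) = -5 (m(K) = -6 - 1*(-1) = -6 + 1 = -5)
-126*(m(6) + k) = -126*(-5 - 1547/1269) = -126*(-7892/1269) = 110488/141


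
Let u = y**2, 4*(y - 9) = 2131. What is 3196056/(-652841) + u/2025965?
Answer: -100535892633991/21162128265040 ≈ -4.7507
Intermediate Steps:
y = 2167/4 (y = 9 + (1/4)*2131 = 9 + 2131/4 = 2167/4 ≈ 541.75)
u = 4695889/16 (u = (2167/4)**2 = 4695889/16 ≈ 2.9349e+5)
3196056/(-652841) + u/2025965 = 3196056/(-652841) + (4695889/16)/2025965 = 3196056*(-1/652841) + (4695889/16)*(1/2025965) = -3196056/652841 + 4695889/32415440 = -100535892633991/21162128265040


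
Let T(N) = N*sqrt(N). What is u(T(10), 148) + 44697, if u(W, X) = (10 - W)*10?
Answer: 44797 - 100*sqrt(10) ≈ 44481.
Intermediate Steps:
T(N) = N**(3/2)
u(W, X) = 100 - 10*W
u(T(10), 148) + 44697 = (100 - 100*sqrt(10)) + 44697 = 44797 - 100*sqrt(10)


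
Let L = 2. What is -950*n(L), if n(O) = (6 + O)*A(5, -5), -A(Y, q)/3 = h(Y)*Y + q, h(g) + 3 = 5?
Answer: 114000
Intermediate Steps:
h(g) = 2 (h(g) = -3 + 5 = 2)
A(Y, q) = -6*Y - 3*q (A(Y, q) = -3*(2*Y + q) = -3*(q + 2*Y) = -6*Y - 3*q)
n(O) = -90 - 15*O (n(O) = (6 + O)*(-6*5 - 3*(-5)) = (6 + O)*(-30 + 15) = (6 + O)*(-15) = -90 - 15*O)
-950*n(L) = -950*(-90 - 15*2) = -950*(-90 - 30) = -950*(-120) = 114000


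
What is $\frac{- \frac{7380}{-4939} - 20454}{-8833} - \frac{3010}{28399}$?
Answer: $\frac{391058294372}{176991440659} \approx 2.2095$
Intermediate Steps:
$\frac{- \frac{7380}{-4939} - 20454}{-8833} - \frac{3010}{28399} = \left(\left(-7380\right) \left(- \frac{1}{4939}\right) - 20454\right) \left(- \frac{1}{8833}\right) - \frac{430}{4057} = \left(\frac{7380}{4939} - 20454\right) \left(- \frac{1}{8833}\right) - \frac{430}{4057} = \left(- \frac{101014926}{4939}\right) \left(- \frac{1}{8833}\right) - \frac{430}{4057} = \frac{101014926}{43626187} - \frac{430}{4057} = \frac{391058294372}{176991440659}$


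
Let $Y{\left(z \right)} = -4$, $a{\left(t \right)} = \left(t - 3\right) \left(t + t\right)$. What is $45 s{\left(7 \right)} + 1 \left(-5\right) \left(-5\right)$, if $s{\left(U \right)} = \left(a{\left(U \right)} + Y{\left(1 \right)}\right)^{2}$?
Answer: $121705$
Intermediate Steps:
$a{\left(t \right)} = 2 t \left(-3 + t\right)$ ($a{\left(t \right)} = \left(-3 + t\right) 2 t = 2 t \left(-3 + t\right)$)
$s{\left(U \right)} = \left(-4 + 2 U \left(-3 + U\right)\right)^{2}$ ($s{\left(U \right)} = \left(2 U \left(-3 + U\right) - 4\right)^{2} = \left(-4 + 2 U \left(-3 + U\right)\right)^{2}$)
$45 s{\left(7 \right)} + 1 \left(-5\right) \left(-5\right) = 45 \cdot 4 \left(-2 + 7 \left(-3 + 7\right)\right)^{2} + 1 \left(-5\right) \left(-5\right) = 45 \cdot 4 \left(-2 + 7 \cdot 4\right)^{2} - -25 = 45 \cdot 4 \left(-2 + 28\right)^{2} + 25 = 45 \cdot 4 \cdot 26^{2} + 25 = 45 \cdot 4 \cdot 676 + 25 = 45 \cdot 2704 + 25 = 121680 + 25 = 121705$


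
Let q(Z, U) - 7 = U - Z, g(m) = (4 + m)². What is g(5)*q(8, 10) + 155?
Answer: 884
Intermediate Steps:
q(Z, U) = 7 + U - Z (q(Z, U) = 7 + (U - Z) = 7 + U - Z)
g(5)*q(8, 10) + 155 = (4 + 5)²*(7 + 10 - 1*8) + 155 = 9²*(7 + 10 - 8) + 155 = 81*9 + 155 = 729 + 155 = 884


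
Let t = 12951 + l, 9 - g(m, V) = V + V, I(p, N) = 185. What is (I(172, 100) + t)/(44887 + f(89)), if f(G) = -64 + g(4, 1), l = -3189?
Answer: 9947/44830 ≈ 0.22188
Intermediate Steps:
g(m, V) = 9 - 2*V (g(m, V) = 9 - (V + V) = 9 - 2*V)
f(G) = -57 (f(G) = -64 + (9 - 2*1) = -64 + (9 - 2) = -64 + 7 = -57)
t = 9762 (t = 12951 - 3189 = 9762)
(I(172, 100) + t)/(44887 + f(89)) = (185 + 9762)/(44887 - 57) = 9947/44830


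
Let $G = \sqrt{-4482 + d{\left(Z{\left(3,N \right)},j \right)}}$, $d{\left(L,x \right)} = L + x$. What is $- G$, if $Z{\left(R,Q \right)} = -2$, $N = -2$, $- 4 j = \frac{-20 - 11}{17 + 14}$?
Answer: $- \frac{i \sqrt{17935}}{2} \approx - 66.961 i$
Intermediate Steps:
$j = \frac{1}{4}$ ($j = - \frac{\left(-20 - 11\right) \frac{1}{17 + 14}}{4} = - \frac{\left(-31\right) \frac{1}{31}}{4} = \left(- \frac{1}{4}\right) \left(-1\right) = \frac{1}{4} \approx 0.25$)
$G = \frac{i \sqrt{17935}}{2}$ ($G = \sqrt{-4482 + \left(-2 + \frac{1}{4}\right)} = \sqrt{-4482 - \frac{7}{4}} = \sqrt{- \frac{17935}{4}} = \frac{i \sqrt{17935}}{2} \approx 66.961 i$)
$- G = - \frac{i \sqrt{17935}}{2}$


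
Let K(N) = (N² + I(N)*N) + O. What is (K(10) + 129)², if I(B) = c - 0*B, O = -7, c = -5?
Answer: 29584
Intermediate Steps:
I(B) = -5 (I(B) = -5 - 0*B = -5 - 1*0 = -5 + 0 = -5)
K(N) = -7 + N² - 5*N (K(N) = (N² - 5*N) - 7 = -7 + N² - 5*N)
(K(10) + 129)² = ((-7 + 10² - 5*10) + 129)² = ((-7 + 100 - 50) + 129)² = (43 + 129)² = 172² = 29584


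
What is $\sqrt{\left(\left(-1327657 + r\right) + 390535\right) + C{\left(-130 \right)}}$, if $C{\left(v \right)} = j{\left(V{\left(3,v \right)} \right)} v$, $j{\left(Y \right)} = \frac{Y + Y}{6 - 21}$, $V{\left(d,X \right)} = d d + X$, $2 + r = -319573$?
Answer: $\frac{i \sqrt{11329149}}{3} \approx 1122.0 i$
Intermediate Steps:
$r = -319575$ ($r = -2 - 319573 = -319575$)
$V{\left(d,X \right)} = X + d^{2}$ ($V{\left(d,X \right)} = d^{2} + X = X + d^{2}$)
$j{\left(Y \right)} = - \frac{2 Y}{15}$ ($j{\left(Y \right)} = \frac{2 Y}{-15} = 2 Y \left(- \frac{1}{15}\right) = - \frac{2 Y}{15}$)
$C{\left(v \right)} = v \left(- \frac{6}{5} - \frac{2 v}{15}\right)$ ($C{\left(v \right)} = - \frac{2 \left(v + 3^{2}\right)}{15} v = - \frac{2 \left(v + 9\right)}{15} v = - \frac{2 \left(9 + v\right)}{15} v = \left(- \frac{6}{5} - \frac{2 v}{15}\right) v = v \left(- \frac{6}{5} - \frac{2 v}{15}\right)$)
$\sqrt{\left(\left(-1327657 + r\right) + 390535\right) + C{\left(-130 \right)}} = \sqrt{\left(\left(-1327657 - 319575\right) + 390535\right) + \frac{2}{15} \left(-130\right) \left(-9 - -130\right)} = \sqrt{\left(-1647232 + 390535\right) + \frac{2}{15} \left(-130\right) \left(-9 + 130\right)} = \sqrt{-1256697 + \frac{2}{15} \left(-130\right) 121} = \sqrt{-1256697 - \frac{6292}{3}} = \sqrt{- \frac{3776383}{3}} = \frac{i \sqrt{11329149}}{3}$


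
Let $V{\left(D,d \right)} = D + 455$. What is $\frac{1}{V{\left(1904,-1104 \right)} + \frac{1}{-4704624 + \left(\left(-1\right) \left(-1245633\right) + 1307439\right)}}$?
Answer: $\frac{2151552}{5075511167} \approx 0.00042391$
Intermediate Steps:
$V{\left(D,d \right)} = 455 + D$
$\frac{1}{V{\left(1904,-1104 \right)} + \frac{1}{-4704624 + \left(\left(-1\right) \left(-1245633\right) + 1307439\right)}} = \frac{1}{\left(455 + 1904\right) + \frac{1}{-4704624 + \left(\left(-1\right) \left(-1245633\right) + 1307439\right)}} = \frac{1}{2359 + \frac{1}{-4704624 + \left(1245633 + 1307439\right)}} = \frac{1}{2359 + \frac{1}{-4704624 + 2553072}} = \frac{1}{2359 + \frac{1}{-2151552}} = \frac{1}{2359 - \frac{1}{2151552}} = \frac{1}{\frac{5075511167}{2151552}} = \frac{2151552}{5075511167}$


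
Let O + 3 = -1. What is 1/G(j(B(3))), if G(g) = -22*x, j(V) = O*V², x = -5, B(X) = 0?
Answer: 1/110 ≈ 0.0090909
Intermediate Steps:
O = -4 (O = -3 - 1 = -4)
j(V) = -4*V²
G(g) = 110 (G(g) = -22*(-5) = 110)
1/G(j(B(3))) = 1/110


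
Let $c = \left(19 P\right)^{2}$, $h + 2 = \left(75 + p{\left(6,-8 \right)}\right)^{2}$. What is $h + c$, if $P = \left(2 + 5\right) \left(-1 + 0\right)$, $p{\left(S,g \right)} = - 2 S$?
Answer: $21656$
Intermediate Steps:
$P = -7$ ($P = 7 \left(-1\right) = -7$)
$h = 3967$ ($h = -2 + \left(75 - 12\right)^{2} = -2 + 63^{2} = -2 + 3969 = 3967$)
$c = 17689$ ($c = \left(19 \left(-7\right)\right)^{2} = \left(-133\right)^{2} = 17689$)
$h + c = 3967 + 17689 = 21656$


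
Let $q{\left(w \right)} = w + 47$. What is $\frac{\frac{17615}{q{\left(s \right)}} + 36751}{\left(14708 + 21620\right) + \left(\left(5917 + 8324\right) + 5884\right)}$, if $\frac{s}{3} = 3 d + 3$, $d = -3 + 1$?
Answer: $\frac{1414153}{2145214} \approx 0.65921$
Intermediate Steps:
$d = -2$
$s = -9$ ($s = 3 \left(3 \left(-2\right) + 3\right) = 3 \left(-6 + 3\right) = 3 \left(-3\right) = -9$)
$q{\left(w \right)} = 47 + w$
$\frac{\frac{17615}{q{\left(s \right)}} + 36751}{\left(14708 + 21620\right) + \left(\left(5917 + 8324\right) + 5884\right)} = \frac{\frac{17615}{47 - 9} + 36751}{\left(14708 + 21620\right) + \left(\left(5917 + 8324\right) + 5884\right)} = \frac{\frac{17615}{38} + 36751}{36328 + \left(14241 + 5884\right)} = \frac{17615 \cdot \frac{1}{38} + 36751}{36328 + 20125} = \frac{\frac{17615}{38} + 36751}{56453} = \frac{1414153}{38} \cdot \frac{1}{56453} = \frac{1414153}{2145214}$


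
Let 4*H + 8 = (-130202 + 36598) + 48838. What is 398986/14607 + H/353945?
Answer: 282111192631/10340149230 ≈ 27.283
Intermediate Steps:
H = -22387/2 (H = -2 + ((-130202 + 36598) + 48838)/4 = -2 + (-93604 + 48838)/4 = -2 + (1/4)*(-44766) = -2 - 22383/2 = -22387/2 ≈ -11194.)
398986/14607 + H/353945 = 398986/14607 - 22387/2/353945 = 398986*(1/14607) - 22387/2*1/353945 = 398986/14607 - 22387/707890 = 282111192631/10340149230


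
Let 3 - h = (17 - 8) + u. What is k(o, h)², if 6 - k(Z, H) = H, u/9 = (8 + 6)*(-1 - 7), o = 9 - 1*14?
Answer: 992016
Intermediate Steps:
o = -5 (o = 9 - 14 = -5)
u = -1008 (u = 9*((8 + 6)*(-1 - 7)) = 9*(14*(-8)) = 9*(-112) = -1008)
h = 1002 (h = 3 - ((17 - 8) - 1008) = 3 - (9 - 1008) = 3 - 1*(-999) = 3 + 999 = 1002)
k(Z, H) = 6 - H
k(o, h)² = (6 - 1*1002)² = (6 - 1002)² = (-996)² = 992016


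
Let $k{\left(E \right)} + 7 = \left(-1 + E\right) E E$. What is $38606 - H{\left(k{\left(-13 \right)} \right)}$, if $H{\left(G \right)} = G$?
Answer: $40979$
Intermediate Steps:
$k{\left(E \right)} = -7 + E^{2} \left(-1 + E\right)$ ($k{\left(E \right)} = -7 + \left(-1 + E\right) E E = -7 + E \left(-1 + E\right) E = -7 + E^{2} \left(-1 + E\right)$)
$38606 - H{\left(k{\left(-13 \right)} \right)} = 38606 - \left(-7 + \left(-13\right)^{3} - \left(-13\right)^{2}\right) = 38606 - \left(-7 - 2197 - 169\right) = 38606 - -2373 = 38606 + 2373 = 40979$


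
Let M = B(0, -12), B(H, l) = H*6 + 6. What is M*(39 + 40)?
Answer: 474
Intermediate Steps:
B(H, l) = 6 + 6*H (B(H, l) = 6*H + 6 = 6 + 6*H)
M = 6 (M = 6 + 6*0 = 6 + 0 = 6)
M*(39 + 40) = 6*(39 + 40) = 6*79 = 474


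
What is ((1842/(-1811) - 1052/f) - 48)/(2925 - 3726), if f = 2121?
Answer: 190186342/3076745931 ≈ 0.061814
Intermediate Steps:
((1842/(-1811) - 1052/f) - 48)/(2925 - 3726) = ((1842/(-1811) - 1052/2121) - 48)/(2925 - 3726) = ((1842*(-1/1811) - 1052*1/2121) - 48)/(-801) = ((-1842/1811 - 1052/2121) - 48)*(-1/801) = (-5812054/3841131 - 48)*(-1/801) = -190186342/3841131*(-1/801) = 190186342/3076745931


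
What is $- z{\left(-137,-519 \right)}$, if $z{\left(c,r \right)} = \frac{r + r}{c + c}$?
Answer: $- \frac{519}{137} \approx -3.7883$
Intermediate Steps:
$z{\left(c,r \right)} = \frac{r}{c}$ ($z{\left(c,r \right)} = \frac{2 r}{2 c} = 2 r \frac{1}{2 c} = \frac{r}{c}$)
$- z{\left(-137,-519 \right)} = - \frac{-519}{-137} = - \frac{\left(-519\right) \left(-1\right)}{137} = \left(-1\right) \frac{519}{137} = - \frac{519}{137}$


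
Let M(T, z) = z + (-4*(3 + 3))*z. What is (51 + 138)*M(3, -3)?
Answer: 13041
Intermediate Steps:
M(T, z) = -23*z (M(T, z) = z + (-4*6)*z = z - 24*z = -23*z)
(51 + 138)*M(3, -3) = (51 + 138)*(-23*(-3)) = 189*69 = 13041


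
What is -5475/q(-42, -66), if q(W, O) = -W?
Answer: -1825/14 ≈ -130.36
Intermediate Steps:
-5475/q(-42, -66) = -5475/((-1*(-42))) = -5475/42 = -5475*1/42 = -1825/14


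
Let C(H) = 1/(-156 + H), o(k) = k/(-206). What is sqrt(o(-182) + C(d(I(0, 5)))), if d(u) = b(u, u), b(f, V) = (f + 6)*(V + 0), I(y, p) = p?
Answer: 8*sqrt(1477226)/10403 ≈ 0.93466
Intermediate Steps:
o(k) = -k/206 (o(k) = k*(-1/206) = -k/206)
b(f, V) = V*(6 + f) (b(f, V) = (6 + f)*V = V*(6 + f))
d(u) = u*(6 + u)
sqrt(o(-182) + C(d(I(0, 5)))) = sqrt(-1/206*(-182) + 1/(-156 + 5*(6 + 5))) = sqrt(91/103 + 1/(-156 + 5*11)) = sqrt(91/103 + 1/(-156 + 55)) = sqrt(91/103 + 1/(-101)) = sqrt(91/103 - 1/101) = sqrt(9088/10403) = 8*sqrt(1477226)/10403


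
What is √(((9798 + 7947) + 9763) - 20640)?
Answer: 2*√1717 ≈ 82.873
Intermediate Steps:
√(((9798 + 7947) + 9763) - 20640) = √((17745 + 9763) - 20640) = √(27508 - 20640) = √6868 = 2*√1717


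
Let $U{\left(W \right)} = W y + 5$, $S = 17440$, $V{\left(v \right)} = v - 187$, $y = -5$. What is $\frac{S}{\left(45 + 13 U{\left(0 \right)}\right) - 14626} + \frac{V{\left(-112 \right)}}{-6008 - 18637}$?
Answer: $- \frac{106367129}{89436705} \approx -1.1893$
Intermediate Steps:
$V{\left(v \right)} = -187 + v$
$U{\left(W \right)} = 5 - 5 W$ ($U{\left(W \right)} = W \left(-5\right) + 5 = - 5 W + 5 = 5 - 5 W$)
$\frac{S}{\left(45 + 13 U{\left(0 \right)}\right) - 14626} + \frac{V{\left(-112 \right)}}{-6008 - 18637} = \frac{17440}{\left(45 + 13 \left(5 - 0\right)\right) - 14626} + \frac{-187 - 112}{-6008 - 18637} = \frac{17440}{\left(45 + 13 \left(5 + 0\right)\right) - 14626} - \frac{299}{-24645} = \frac{17440}{\left(45 + 13 \cdot 5\right) - 14626} - - \frac{299}{24645} = \frac{17440}{\left(45 + 65\right) - 14626} + \frac{299}{24645} = \frac{17440}{110 - 14626} + \frac{299}{24645} = \frac{17440}{-14516} + \frac{299}{24645} = 17440 \left(- \frac{1}{14516}\right) + \frac{299}{24645} = - \frac{4360}{3629} + \frac{299}{24645} = - \frac{106367129}{89436705}$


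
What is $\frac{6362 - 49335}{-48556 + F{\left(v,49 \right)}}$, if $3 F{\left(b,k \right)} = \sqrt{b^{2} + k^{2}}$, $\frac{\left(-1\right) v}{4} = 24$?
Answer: $\frac{2682767556}{3031307801} + \frac{18417 \sqrt{11617}}{3031307801} \approx 0.88567$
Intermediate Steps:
$v = -96$ ($v = \left(-4\right) 24 = -96$)
$F{\left(b,k \right)} = \frac{\sqrt{b^{2} + k^{2}}}{3}$
$\frac{6362 - 49335}{-48556 + F{\left(v,49 \right)}} = \frac{6362 - 49335}{-48556 + \frac{\sqrt{\left(-96\right)^{2} + 49^{2}}}{3}} = - \frac{42973}{-48556 + \frac{\sqrt{9216 + 2401}}{3}} = - \frac{42973}{-48556 + \frac{\sqrt{11617}}{3}}$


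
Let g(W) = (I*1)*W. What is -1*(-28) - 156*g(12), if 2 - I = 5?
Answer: 5644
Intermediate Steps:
I = -3 (I = 2 - 1*5 = 2 - 5 = -3)
g(W) = -3*W (g(W) = (-3*1)*W = -3*W)
-1*(-28) - 156*g(12) = -1*(-28) - (-468)*12 = 28 - 156*(-36) = 28 + 5616 = 5644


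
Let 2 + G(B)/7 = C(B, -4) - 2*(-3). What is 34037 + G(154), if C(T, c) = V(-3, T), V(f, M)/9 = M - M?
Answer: 34065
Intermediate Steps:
V(f, M) = 0 (V(f, M) = 9*(M - M) = 9*0 = 0)
C(T, c) = 0
G(B) = 28 (G(B) = -14 + 7*(0 - 2*(-3)) = -14 + 7*(0 + 6) = -14 + 7*6 = -14 + 42 = 28)
34037 + G(154) = 34037 + 28 = 34065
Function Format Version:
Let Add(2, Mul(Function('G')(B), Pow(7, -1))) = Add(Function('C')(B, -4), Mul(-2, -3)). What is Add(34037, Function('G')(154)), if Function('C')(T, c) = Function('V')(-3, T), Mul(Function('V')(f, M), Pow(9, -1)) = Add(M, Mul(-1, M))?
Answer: 34065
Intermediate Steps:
Function('V')(f, M) = 0 (Function('V')(f, M) = Mul(9, Add(M, Mul(-1, M))) = Mul(9, 0) = 0)
Function('C')(T, c) = 0
Function('G')(B) = 28 (Function('G')(B) = Add(-14, Mul(7, Add(0, Mul(-2, -3)))) = Add(-14, Mul(7, Add(0, 6))) = Add(-14, Mul(7, 6)) = Add(-14, 42) = 28)
Add(34037, Function('G')(154)) = Add(34037, 28) = 34065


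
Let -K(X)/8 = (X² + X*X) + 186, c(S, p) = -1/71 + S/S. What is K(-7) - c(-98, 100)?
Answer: -161382/71 ≈ -2273.0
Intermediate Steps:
c(S, p) = 70/71 (c(S, p) = -1*1/71 + 1 = -1/71 + 1 = 70/71)
K(X) = -1488 - 16*X² (K(X) = -8*((X² + X*X) + 186) = -8*((X² + X²) + 186) = -8*(2*X² + 186) = -8*(186 + 2*X²) = -1488 - 16*X²)
K(-7) - c(-98, 100) = (-1488 - 16*(-7)²) - 1*70/71 = (-1488 - 16*49) - 70/71 = (-1488 - 784) - 70/71 = -2272 - 70/71 = -161382/71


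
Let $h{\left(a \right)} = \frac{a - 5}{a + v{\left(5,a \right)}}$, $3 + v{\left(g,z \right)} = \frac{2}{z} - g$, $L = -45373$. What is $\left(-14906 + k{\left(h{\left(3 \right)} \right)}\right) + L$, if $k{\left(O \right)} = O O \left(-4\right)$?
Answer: $- \frac{10187295}{169} \approx -60280.0$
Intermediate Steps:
$v{\left(g,z \right)} = -3 - g + \frac{2}{z}$ ($v{\left(g,z \right)} = -3 - \left(g - \frac{2}{z}\right) = -3 - g + \frac{2}{z}$)
$h{\left(a \right)} = \frac{-5 + a}{-8 + a + \frac{2}{a}}$ ($h{\left(a \right)} = \frac{a - 5}{a - \left(8 - \frac{2}{a}\right)} = \frac{-5 + a}{a - \left(8 - \frac{2}{a}\right)} = \frac{-5 + a}{-8 + a + \frac{2}{a}}$)
$k{\left(O \right)} = - 4 O^{2}$ ($k{\left(O \right)} = O^{2} \left(-4\right) = - 4 O^{2}$)
$\left(-14906 + k{\left(h{\left(3 \right)} \right)}\right) + L = \left(-14906 - 4 \left(\frac{3 \left(-5 + 3\right)}{2 + 3 \left(-8 + 3\right)}\right)^{2}\right) - 45373 = \left(-14906 - 4 \left(3 \frac{1}{2 + 3 \left(-5\right)} \left(-2\right)\right)^{2}\right) - 45373 = \left(-14906 - 4 \left(3 \frac{1}{2 - 15} \left(-2\right)\right)^{2}\right) - 45373 = \left(-14906 - 4 \left(3 \frac{1}{-13} \left(-2\right)\right)^{2}\right) - 45373 = \left(-14906 - 4 \left(3 \left(- \frac{1}{13}\right) \left(-2\right)\right)^{2}\right) - 45373 = \left(-14906 - 4 \left(\frac{6}{13}\right)^{2}\right) - 45373 = \left(-14906 - \frac{144}{169}\right) - 45373 = - \frac{2519258}{169} - 45373 = - \frac{10187295}{169}$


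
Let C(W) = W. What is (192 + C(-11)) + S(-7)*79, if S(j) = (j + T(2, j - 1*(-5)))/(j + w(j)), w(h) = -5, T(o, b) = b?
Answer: 961/4 ≈ 240.25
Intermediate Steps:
S(j) = (5 + 2*j)/(-5 + j) (S(j) = (j + (j - 1*(-5)))/(j - 5) = (j + (j + 5))/(-5 + j) = (j + (5 + j))/(-5 + j) = (5 + 2*j)/(-5 + j))
(192 + C(-11)) + S(-7)*79 = (192 - 11) + ((5 + 2*(-7))/(-5 - 7))*79 = 181 + ((5 - 14)/(-12))*79 = 181 - 1/12*(-9)*79 = 181 + (¾)*79 = 181 + 237/4 = 961/4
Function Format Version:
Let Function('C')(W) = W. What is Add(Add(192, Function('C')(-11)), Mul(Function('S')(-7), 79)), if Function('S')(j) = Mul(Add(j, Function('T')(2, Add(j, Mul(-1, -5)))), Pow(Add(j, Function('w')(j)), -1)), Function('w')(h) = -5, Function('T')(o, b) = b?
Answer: Rational(961, 4) ≈ 240.25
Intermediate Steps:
Function('S')(j) = Mul(Pow(Add(-5, j), -1), Add(5, Mul(2, j))) (Function('S')(j) = Mul(Add(j, Add(j, Mul(-1, -5))), Pow(Add(j, -5), -1)) = Mul(Add(j, Add(j, 5)), Pow(Add(-5, j), -1)) = Mul(Add(j, Add(5, j)), Pow(Add(-5, j), -1)) = Mul(Add(5, Mul(2, j)), Pow(Add(-5, j), -1)) = Mul(Pow(Add(-5, j), -1), Add(5, Mul(2, j))))
Add(Add(192, Function('C')(-11)), Mul(Function('S')(-7), 79)) = Add(Add(192, -11), Mul(Mul(Pow(Add(-5, -7), -1), Add(5, Mul(2, -7))), 79)) = Add(181, Mul(Mul(Pow(-12, -1), Add(5, -14)), 79)) = Add(181, Mul(Mul(Rational(-1, 12), -9), 79)) = Add(181, Mul(Rational(3, 4), 79)) = Add(181, Rational(237, 4)) = Rational(961, 4)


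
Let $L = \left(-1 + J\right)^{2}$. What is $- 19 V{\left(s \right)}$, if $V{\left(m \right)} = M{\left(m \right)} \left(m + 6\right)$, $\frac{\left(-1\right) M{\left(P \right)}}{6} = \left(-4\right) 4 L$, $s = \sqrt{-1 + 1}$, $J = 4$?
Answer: $-98496$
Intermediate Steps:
$L = 9$ ($L = \left(-1 + 4\right)^{2} = 3^{2} = 9$)
$s = 0$ ($s = \sqrt{0} = 0$)
$M{\left(P \right)} = 864$ ($M{\left(P \right)} = - 6 \left(-4\right) 4 \cdot 9 = - 6 \left(\left(-16\right) 9\right) = \left(-6\right) \left(-144\right) = 864$)
$V{\left(m \right)} = 5184 + 864 m$ ($V{\left(m \right)} = 864 \left(m + 6\right) = 864 \left(6 + m\right) = 5184 + 864 m$)
$- 19 V{\left(s \right)} = - 19 \left(5184 + 864 \cdot 0\right) = - 19 \left(5184 + 0\right) = \left(-19\right) 5184 = -98496$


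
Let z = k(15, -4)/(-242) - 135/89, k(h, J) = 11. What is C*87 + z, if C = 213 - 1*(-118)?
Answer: 56381467/1958 ≈ 28795.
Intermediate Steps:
C = 331 (C = 213 + 118 = 331)
z = -3059/1958 (z = 11/(-242) - 135/89 = 11*(-1/242) - 135*1/89 = -1/22 - 135/89 = -3059/1958 ≈ -1.5623)
C*87 + z = 331*87 - 3059/1958 = 28797 - 3059/1958 = 56381467/1958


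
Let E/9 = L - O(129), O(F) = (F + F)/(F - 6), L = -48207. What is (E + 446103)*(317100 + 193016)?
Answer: 255601783656/41 ≈ 6.2342e+9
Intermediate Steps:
O(F) = 2*F/(-6 + F) (O(F) = (2*F)/(-6 + F) = 2*F/(-6 + F))
E = -17789157/41 (E = 9*(-48207 - 2*129/(-6 + 129)) = 9*(-48207 - 2*129/123) = 9*(-48207 - 1*86/41) = 9*(-48207 - 86/41) = 9*(-1976573/41) = -17789157/41 ≈ -4.3388e+5)
(E + 446103)*(317100 + 193016) = (-17789157/41 + 446103)*(317100 + 193016) = (501066/41)*510116 = 255601783656/41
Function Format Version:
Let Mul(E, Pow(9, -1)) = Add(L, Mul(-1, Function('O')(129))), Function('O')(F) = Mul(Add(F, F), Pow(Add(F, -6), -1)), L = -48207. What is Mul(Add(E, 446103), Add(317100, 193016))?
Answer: Rational(255601783656, 41) ≈ 6.2342e+9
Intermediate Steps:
Function('O')(F) = Mul(2, F, Pow(Add(-6, F), -1)) (Function('O')(F) = Mul(Mul(2, F), Pow(Add(-6, F), -1)) = Mul(2, F, Pow(Add(-6, F), -1)))
E = Rational(-17789157, 41) (E = Mul(9, Add(-48207, Mul(-1, Mul(2, 129, Pow(Add(-6, 129), -1))))) = Mul(9, Add(-48207, Mul(-1, Mul(2, 129, Pow(123, -1))))) = Mul(9, Add(-48207, Mul(-1, Mul(2, 129, Rational(1, 123))))) = Mul(9, Add(-48207, Mul(-1, Rational(86, 41)))) = Mul(9, Add(-48207, Rational(-86, 41))) = Mul(9, Rational(-1976573, 41)) = Rational(-17789157, 41) ≈ -4.3388e+5)
Mul(Add(E, 446103), Add(317100, 193016)) = Mul(Add(Rational(-17789157, 41), 446103), Add(317100, 193016)) = Mul(Rational(501066, 41), 510116) = Rational(255601783656, 41)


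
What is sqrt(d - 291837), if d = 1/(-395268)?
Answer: I*sqrt(11398919153983989)/197634 ≈ 540.22*I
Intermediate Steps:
d = -1/395268 ≈ -2.5299e-6
sqrt(d - 291837) = sqrt(-1/395268 - 291837) = sqrt(-115353827317/395268) = I*sqrt(11398919153983989)/197634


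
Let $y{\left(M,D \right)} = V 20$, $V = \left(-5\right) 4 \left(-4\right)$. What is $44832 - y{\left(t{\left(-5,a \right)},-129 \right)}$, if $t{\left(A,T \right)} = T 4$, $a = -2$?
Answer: $43232$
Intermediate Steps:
$t{\left(A,T \right)} = 4 T$
$V = 80$ ($V = \left(-20\right) \left(-4\right) = 80$)
$y{\left(M,D \right)} = 1600$ ($y{\left(M,D \right)} = 80 \cdot 20 = 1600$)
$44832 - y{\left(t{\left(-5,a \right)},-129 \right)} = 44832 - 1600 = 43232$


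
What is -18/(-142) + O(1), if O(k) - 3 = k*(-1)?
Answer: 151/71 ≈ 2.1268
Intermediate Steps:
O(k) = 3 - k (O(k) = 3 + k*(-1) = 3 - k)
-18/(-142) + O(1) = -18/(-142) + (3 - 1*1) = -18*(-1/142) + (3 - 1) = 9/71 + 2 = 151/71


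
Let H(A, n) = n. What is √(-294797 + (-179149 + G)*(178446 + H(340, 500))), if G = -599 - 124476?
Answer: I*√54439962701 ≈ 2.3332e+5*I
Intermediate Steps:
G = -125075
√(-294797 + (-179149 + G)*(178446 + H(340, 500))) = √(-294797 + (-179149 - 125075)*(178446 + 500)) = √(-294797 - 304224*178946) = √(-294797 - 54439667904) = √(-54439962701) = I*√54439962701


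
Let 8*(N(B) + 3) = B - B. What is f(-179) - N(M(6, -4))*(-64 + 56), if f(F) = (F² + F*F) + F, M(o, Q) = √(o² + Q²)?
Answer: 63879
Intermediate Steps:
M(o, Q) = √(Q² + o²)
N(B) = -3 (N(B) = -3 + (B - B)/8 = -3 + (⅛)*0 = -3 + 0 = -3)
f(F) = F + 2*F² (f(F) = (F² + F²) + F = 2*F² + F = F + 2*F²)
f(-179) - N(M(6, -4))*(-64 + 56) = -179*(1 + 2*(-179)) - (-3)*(-64 + 56) = -179*(1 - 358) - (-3)*(-8) = -179*(-357) - 1*24 = 63903 - 24 = 63879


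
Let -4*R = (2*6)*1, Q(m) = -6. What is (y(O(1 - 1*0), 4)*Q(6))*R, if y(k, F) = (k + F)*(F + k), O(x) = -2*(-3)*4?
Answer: 14112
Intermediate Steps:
R = -3 (R = -2*6/4 = -3 ≈ -3.0000)
O(x) = 24 (O(x) = 6*4 = 24)
y(k, F) = (F + k)**2 (y(k, F) = (F + k)*(F + k) = (F + k)**2)
(y(O(1 - 1*0), 4)*Q(6))*R = ((4 + 24)**2*(-6))*(-3) = (28**2*(-6))*(-3) = (784*(-6))*(-3) = -4704*(-3) = 14112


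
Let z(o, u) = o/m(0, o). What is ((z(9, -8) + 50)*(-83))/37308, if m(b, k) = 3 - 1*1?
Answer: -9047/74616 ≈ -0.12125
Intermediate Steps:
m(b, k) = 2 (m(b, k) = 3 - 1 = 2)
z(o, u) = o/2
((z(9, -8) + 50)*(-83))/37308 = (((½)*9 + 50)*(-83))/37308 = ((9/2 + 50)*(-83))*(1/37308) = ((109/2)*(-83))*(1/37308) = -9047/2*1/37308 = -9047/74616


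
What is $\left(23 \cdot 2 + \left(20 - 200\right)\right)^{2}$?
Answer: $17956$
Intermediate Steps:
$\left(23 \cdot 2 + \left(20 - 200\right)\right)^{2} = \left(46 + \left(20 - 200\right)\right)^{2} = \left(46 - 180\right)^{2} = \left(-134\right)^{2} = 17956$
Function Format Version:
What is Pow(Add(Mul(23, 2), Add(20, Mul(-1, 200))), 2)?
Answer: 17956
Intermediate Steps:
Pow(Add(Mul(23, 2), Add(20, Mul(-1, 200))), 2) = Pow(Add(46, Add(20, -200)), 2) = Pow(Add(46, -180), 2) = Pow(-134, 2) = 17956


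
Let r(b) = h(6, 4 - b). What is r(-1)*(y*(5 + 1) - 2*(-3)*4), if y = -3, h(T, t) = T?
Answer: 36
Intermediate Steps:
r(b) = 6
r(-1)*(y*(5 + 1) - 2*(-3)*4) = 6*(-3*(5 + 1) - 2*(-3)*4) = 6*(-3*6 + 6*4) = 6*(-18 + 24) = 6*6 = 36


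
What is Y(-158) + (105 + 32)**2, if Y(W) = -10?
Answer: 18759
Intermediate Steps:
Y(-158) + (105 + 32)**2 = -10 + (105 + 32)**2 = -10 + 137**2 = -10 + 18769 = 18759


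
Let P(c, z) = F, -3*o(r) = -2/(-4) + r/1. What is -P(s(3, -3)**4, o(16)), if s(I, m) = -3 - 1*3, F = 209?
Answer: -209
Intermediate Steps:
s(I, m) = -6 (s(I, m) = -3 - 3 = -6)
o(r) = -1/6 - r/3 (o(r) = -(-2/(-4) + r/1)/3 = -(-2*(-1/4) + r*1)/3 = -(1/2 + r)/3 = -1/6 - r/3)
P(c, z) = 209
-P(s(3, -3)**4, o(16)) = -1*209 = -209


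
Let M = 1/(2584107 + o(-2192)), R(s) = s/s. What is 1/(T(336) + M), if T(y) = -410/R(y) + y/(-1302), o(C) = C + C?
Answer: -79971413/32808917083 ≈ -0.0024375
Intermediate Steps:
o(C) = 2*C
R(s) = 1
T(y) = -410 - y/1302 (T(y) = -410/1 + y/(-1302) = -410*1 + y*(-1/1302) = -410 - y/1302)
M = 1/2579723 (M = 1/(2584107 + 2*(-2192)) = 1/(2584107 - 4384) = 1/2579723 ≈ 3.8764e-7)
1/(T(336) + M) = 1/((-410 - 1/1302*336) + 1/2579723) = 1/((-410 - 8/31) + 1/2579723) = 1/(-12718/31 + 1/2579723) = 1/(-32808917083/79971413) = -79971413/32808917083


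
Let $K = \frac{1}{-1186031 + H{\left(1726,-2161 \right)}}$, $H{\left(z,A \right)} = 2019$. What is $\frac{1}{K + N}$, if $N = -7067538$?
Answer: $- \frac{1184012}{8368049802457} \approx -1.4149 \cdot 10^{-7}$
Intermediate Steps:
$K = - \frac{1}{1184012}$ ($K = \frac{1}{-1186031 + 2019} = \frac{1}{-1184012} = - \frac{1}{1184012} \approx -8.4459 \cdot 10^{-7}$)
$\frac{1}{K + N} = \frac{1}{- \frac{1}{1184012} - 7067538} = \frac{1}{- \frac{8368049802457}{1184012}} = - \frac{1184012}{8368049802457}$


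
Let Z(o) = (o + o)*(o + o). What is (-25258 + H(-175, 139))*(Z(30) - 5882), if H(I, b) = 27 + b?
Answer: 57259944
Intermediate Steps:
Z(o) = 4*o² (Z(o) = (2*o)*(2*o) = 4*o²)
(-25258 + H(-175, 139))*(Z(30) - 5882) = (-25258 + (27 + 139))*(4*30² - 5882) = (-25258 + 166)*(4*900 - 5882) = -25092*(3600 - 5882) = -25092*(-2282) = 57259944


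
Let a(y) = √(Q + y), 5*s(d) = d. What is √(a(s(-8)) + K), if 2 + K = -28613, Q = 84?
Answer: √(-715375 + 10*√515)/5 ≈ 169.13*I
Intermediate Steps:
s(d) = d/5
K = -28615 (K = -2 - 28613 = -28615)
a(y) = √(84 + y)
√(a(s(-8)) + K) = √(√(84 + (⅕)*(-8)) - 28615) = √(√(84 - 8/5) - 28615) = √(√(412/5) - 28615) = √(2*√515/5 - 28615) = √(-28615 + 2*√515/5)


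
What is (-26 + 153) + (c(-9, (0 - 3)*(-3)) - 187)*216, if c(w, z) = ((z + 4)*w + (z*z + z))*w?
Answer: 12223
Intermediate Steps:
c(w, z) = w*(z + z² + w*(4 + z)) (c(w, z) = ((4 + z)*w + (z² + z))*w = (w*(4 + z) + (z + z²))*w = (z + z² + w*(4 + z))*w = w*(z + z² + w*(4 + z)))
(-26 + 153) + (c(-9, (0 - 3)*(-3)) - 187)*216 = (-26 + 153) + (-9*((0 - 3)*(-3) + ((0 - 3)*(-3))² + 4*(-9) - 9*(0 - 3)*(-3)) - 187)*216 = 127 + (-9*(-3*(-3) + (-3*(-3))² - 36 - (-27)*(-3)) - 187)*216 = 127 + (-9*(9 + 9² - 36 - 9*9) - 187)*216 = 127 + (-9*(9 + 81 - 36 - 81) - 187)*216 = 127 + (-9*(-27) - 187)*216 = 127 + (243 - 187)*216 = 127 + 56*216 = 127 + 12096 = 12223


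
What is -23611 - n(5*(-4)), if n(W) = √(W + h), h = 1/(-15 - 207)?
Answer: -23611 - I*√985902/222 ≈ -23611.0 - 4.4726*I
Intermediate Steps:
h = -1/222 (h = 1/(-222) = -1/222 ≈ -0.0045045)
n(W) = √(-1/222 + W) (n(W) = √(W - 1/222) = √(-1/222 + W))
-23611 - n(5*(-4)) = -23611 - √(-222 + 49284*(5*(-4)))/222 = -23611 - √(-222 + 49284*(-20))/222 = -23611 - √(-222 - 985680)/222 = -23611 - √(-985902)/222 = -23611 - I*√985902/222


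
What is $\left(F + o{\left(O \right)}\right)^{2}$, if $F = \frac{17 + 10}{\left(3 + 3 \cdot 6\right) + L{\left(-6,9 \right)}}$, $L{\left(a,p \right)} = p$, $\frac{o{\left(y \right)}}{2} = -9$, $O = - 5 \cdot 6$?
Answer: $\frac{29241}{100} \approx 292.41$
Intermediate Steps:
$O = -30$ ($O = \left(-1\right) 30 = -30$)
$o{\left(y \right)} = -18$ ($o{\left(y \right)} = 2 \left(-9\right) = -18$)
$F = \frac{9}{10}$ ($F = \frac{17 + 10}{\left(3 + 3 \cdot 6\right) + 9} = \frac{27}{\left(3 + 18\right) + 9} = \frac{27}{21 + 9} = \frac{27}{30} = 27 \cdot \frac{1}{30} = \frac{9}{10} \approx 0.9$)
$\left(F + o{\left(O \right)}\right)^{2} = \left(\frac{9}{10} - 18\right)^{2} = \left(- \frac{171}{10}\right)^{2} = \frac{29241}{100}$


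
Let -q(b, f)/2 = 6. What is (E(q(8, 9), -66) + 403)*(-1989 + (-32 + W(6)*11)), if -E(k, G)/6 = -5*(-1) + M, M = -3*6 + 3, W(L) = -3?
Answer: -951002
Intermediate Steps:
M = -15 (M = -18 + 3 = -15)
q(b, f) = -12 (q(b, f) = -2*6 = -12)
E(k, G) = 60 (E(k, G) = -6*(-5*(-1) - 15) = -6*(5 - 15) = -6*(-10) = 60)
(E(q(8, 9), -66) + 403)*(-1989 + (-32 + W(6)*11)) = (60 + 403)*(-1989 + (-32 - 3*11)) = 463*(-1989 + (-32 - 33)) = 463*(-1989 - 65) = 463*(-2054) = -951002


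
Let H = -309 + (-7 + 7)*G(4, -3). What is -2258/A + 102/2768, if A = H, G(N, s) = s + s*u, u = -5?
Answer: 3140831/427656 ≈ 7.3443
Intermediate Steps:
G(N, s) = -4*s (G(N, s) = s + s*(-5) = s - 5*s = -4*s)
H = -309 (H = -309 + (-7 + 7)*(-4*(-3)) = -309 + 0*12 = -309 + 0 = -309)
A = -309
-2258/A + 102/2768 = -2258/(-309) + 102/2768 = -2258*(-1/309) + 102*(1/2768) = 2258/309 + 51/1384 = 3140831/427656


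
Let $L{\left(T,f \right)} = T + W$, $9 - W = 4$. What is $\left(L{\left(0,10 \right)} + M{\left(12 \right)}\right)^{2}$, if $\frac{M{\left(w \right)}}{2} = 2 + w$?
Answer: $1089$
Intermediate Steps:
$W = 5$ ($W = 9 - 4 = 5$)
$M{\left(w \right)} = 4 + 2 w$ ($M{\left(w \right)} = 2 \left(2 + w\right) = 4 + 2 w$)
$L{\left(T,f \right)} = 5 + T$ ($L{\left(T,f \right)} = T + 5 = 5 + T$)
$\left(L{\left(0,10 \right)} + M{\left(12 \right)}\right)^{2} = \left(\left(5 + 0\right) + \left(4 + 2 \cdot 12\right)\right)^{2} = \left(5 + \left(4 + 24\right)\right)^{2} = \left(5 + 28\right)^{2} = 33^{2} = 1089$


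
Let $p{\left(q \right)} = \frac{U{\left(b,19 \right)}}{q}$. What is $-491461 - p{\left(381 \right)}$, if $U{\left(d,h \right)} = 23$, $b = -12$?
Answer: $- \frac{187246664}{381} \approx -4.9146 \cdot 10^{5}$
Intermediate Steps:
$p{\left(q \right)} = \frac{23}{q}$
$-491461 - p{\left(381 \right)} = -491461 - \frac{23}{381} = - \frac{187246664}{381}$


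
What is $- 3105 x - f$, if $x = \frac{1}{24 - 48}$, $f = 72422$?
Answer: $- \frac{578341}{8} \approx -72293.0$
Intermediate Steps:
$x = - \frac{1}{24}$ ($x = \frac{1}{-24} = - \frac{1}{24} \approx -0.041667$)
$- 3105 x - f = \left(-3105\right) \left(- \frac{1}{24}\right) - 72422 = \frac{1035}{8} - 72422 = - \frac{578341}{8}$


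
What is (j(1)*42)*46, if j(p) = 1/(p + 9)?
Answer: 966/5 ≈ 193.20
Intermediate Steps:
j(p) = 1/(9 + p)
(j(1)*42)*46 = (42/(9 + 1))*46 = (42/10)*46 = ((⅒)*42)*46 = (21/5)*46 = 966/5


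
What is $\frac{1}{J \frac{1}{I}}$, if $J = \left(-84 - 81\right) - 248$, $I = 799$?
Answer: $- \frac{799}{413} \approx -1.9346$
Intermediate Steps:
$J = -413$ ($J = -165 - 248 = -413$)
$\frac{1}{J \frac{1}{I}} = \frac{1}{\left(-413\right) \frac{1}{799}} = \frac{1}{- \frac{413}{799}} = - \frac{799}{413}$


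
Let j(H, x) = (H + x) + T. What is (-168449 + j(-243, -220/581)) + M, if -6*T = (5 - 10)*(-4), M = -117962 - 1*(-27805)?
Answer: -451180277/1743 ≈ -2.5885e+5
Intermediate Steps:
M = -90157 (M = -117962 + 27805 = -90157)
T = -10/3 (T = -(5 - 10)*(-4)/6 = -(-5)*(-4)/6 = -1/6*20 = -10/3 ≈ -3.3333)
j(H, x) = -10/3 + H + x (j(H, x) = (H + x) - 10/3 = -10/3 + H + x)
(-168449 + j(-243, -220/581)) + M = (-168449 + (-10/3 - 243 - 220/581)) - 90157 = (-168449 - 430019/1743) - 90157 = -294036626/1743 - 90157 = -451180277/1743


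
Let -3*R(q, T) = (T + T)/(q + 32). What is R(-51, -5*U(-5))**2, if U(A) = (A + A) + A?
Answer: 2500/361 ≈ 6.9252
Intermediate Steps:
U(A) = 3*A (U(A) = 2*A + A = 3*A)
R(q, T) = -2*T/(3*(32 + q)) (R(q, T) = -(T + T)/(3*(q + 32)) = -2*T/(3*(32 + q)))
R(-51, -5*U(-5))**2 = (-2*(-15*(-5))/(96 + 3*(-51)))**2 = (-2*(-5*(-15))/(96 - 153))**2 = (-2*75/(-57))**2 = (-2*75*(-1/57))**2 = (50/19)**2 = 2500/361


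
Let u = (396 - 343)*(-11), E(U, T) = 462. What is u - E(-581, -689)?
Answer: -1045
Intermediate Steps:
u = -583 (u = 53*(-11) = -583)
u - E(-581, -689) = -583 - 1*462 = -583 - 462 = -1045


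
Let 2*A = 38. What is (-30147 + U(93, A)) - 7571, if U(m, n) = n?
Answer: -37699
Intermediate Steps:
A = 19 (A = (1/2)*38 = 19)
(-30147 + U(93, A)) - 7571 = (-30147 + 19) - 7571 = -30128 - 7571 = -37699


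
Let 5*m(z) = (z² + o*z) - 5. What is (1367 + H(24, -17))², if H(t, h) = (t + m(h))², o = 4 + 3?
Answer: 21307456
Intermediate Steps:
o = 7
m(z) = -1 + z²/5 + 7*z/5 (m(z) = ((z² + 7*z) - 5)/5 = (-5 + z² + 7*z)/5 = -1 + z²/5 + 7*z/5)
H(t, h) = (-1 + t + h²/5 + 7*h/5)² (H(t, h) = (t + (-1 + h²/5 + 7*h/5))² = (-1 + t + h²/5 + 7*h/5)²)
(1367 + H(24, -17))² = (1367 + (-5 + (-17)² + 5*24 + 7*(-17))²/25)² = (1367 + (-5 + 289 + 120 - 119)²/25)² = (1367 + (1/25)*285²)² = (1367 + (1/25)*81225)² = (1367 + 3249)² = 4616² = 21307456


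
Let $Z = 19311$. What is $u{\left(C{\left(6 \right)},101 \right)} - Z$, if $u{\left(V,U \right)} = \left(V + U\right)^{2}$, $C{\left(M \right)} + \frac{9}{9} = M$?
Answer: $-8075$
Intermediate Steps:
$C{\left(M \right)} = -1 + M$
$u{\left(V,U \right)} = \left(U + V\right)^{2}$
$u{\left(C{\left(6 \right)},101 \right)} - Z = \left(101 + \left(-1 + 6\right)\right)^{2} - 19311 = \left(101 + 5\right)^{2} - 19311 = 106^{2} - 19311 = 11236 - 19311 = -8075$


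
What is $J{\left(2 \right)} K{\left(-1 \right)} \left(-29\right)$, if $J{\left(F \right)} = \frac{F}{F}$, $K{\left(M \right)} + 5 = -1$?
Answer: $174$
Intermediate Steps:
$K{\left(M \right)} = -6$ ($K{\left(M \right)} = -5 - 1 = -6$)
$J{\left(F \right)} = 1$
$J{\left(2 \right)} K{\left(-1 \right)} \left(-29\right) = 1 \left(-6\right) \left(-29\right) = \left(-6\right) \left(-29\right) = 174$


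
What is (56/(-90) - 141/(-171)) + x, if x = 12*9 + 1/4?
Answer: 370907/3420 ≈ 108.45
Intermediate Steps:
x = 433/4 (x = 108 + 1/4 = 433/4 ≈ 108.25)
(56/(-90) - 141/(-171)) + x = (56/(-90) - 141/(-171)) + 433/4 = (56*(-1/90) - 141*(-1/171)) + 433/4 = (-28/45 + 47/57) + 433/4 = 173/855 + 433/4 = 370907/3420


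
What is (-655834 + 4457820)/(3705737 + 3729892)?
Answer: 3801986/7435629 ≈ 0.51132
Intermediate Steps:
(-655834 + 4457820)/(3705737 + 3729892) = 3801986/7435629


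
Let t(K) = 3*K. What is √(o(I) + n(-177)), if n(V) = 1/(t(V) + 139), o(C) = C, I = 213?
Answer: √166990/28 ≈ 14.594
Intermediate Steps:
n(V) = 1/(139 + 3*V) (n(V) = 1/(3*V + 139) = 1/(139 + 3*V))
√(o(I) + n(-177)) = √(213 + 1/(139 + 3*(-177))) = √(213 + 1/(139 - 531)) = √(213 + 1/(-392)) = √(213 - 1/392) = √(83495/392) = √166990/28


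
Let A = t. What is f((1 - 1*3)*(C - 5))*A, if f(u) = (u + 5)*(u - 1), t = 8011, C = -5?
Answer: 3805225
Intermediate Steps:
A = 8011
f(u) = (-1 + u)*(5 + u) (f(u) = (5 + u)*(-1 + u) = (-1 + u)*(5 + u))
f((1 - 1*3)*(C - 5))*A = (-5 + ((1 - 1*3)*(-5 - 5))² + 4*((1 - 1*3)*(-5 - 5)))*8011 = (-5 + ((1 - 3)*(-10))² + 4*((1 - 3)*(-10)))*8011 = (-5 + (-2*(-10))² + 4*(-2*(-10)))*8011 = (-5 + 20² + 4*20)*8011 = (-5 + 400 + 80)*8011 = 475*8011 = 3805225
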